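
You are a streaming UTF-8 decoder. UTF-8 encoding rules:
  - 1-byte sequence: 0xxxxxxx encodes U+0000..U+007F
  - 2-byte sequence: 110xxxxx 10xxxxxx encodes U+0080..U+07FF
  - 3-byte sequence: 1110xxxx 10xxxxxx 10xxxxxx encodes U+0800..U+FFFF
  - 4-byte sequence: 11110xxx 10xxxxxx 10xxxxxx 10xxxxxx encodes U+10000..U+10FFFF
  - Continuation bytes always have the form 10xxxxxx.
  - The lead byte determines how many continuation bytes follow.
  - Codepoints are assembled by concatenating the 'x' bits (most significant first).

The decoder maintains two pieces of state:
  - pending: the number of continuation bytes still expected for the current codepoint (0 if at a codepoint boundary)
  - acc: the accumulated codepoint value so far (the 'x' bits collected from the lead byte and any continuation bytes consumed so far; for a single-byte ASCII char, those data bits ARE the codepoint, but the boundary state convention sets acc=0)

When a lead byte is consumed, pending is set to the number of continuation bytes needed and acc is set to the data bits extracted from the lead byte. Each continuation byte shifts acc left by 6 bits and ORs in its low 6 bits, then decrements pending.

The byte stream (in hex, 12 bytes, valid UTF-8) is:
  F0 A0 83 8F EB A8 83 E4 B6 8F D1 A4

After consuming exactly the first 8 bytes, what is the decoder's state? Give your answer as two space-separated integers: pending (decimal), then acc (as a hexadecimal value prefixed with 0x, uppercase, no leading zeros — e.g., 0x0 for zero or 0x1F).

Answer: 2 0x4

Derivation:
Byte[0]=F0: 4-byte lead. pending=3, acc=0x0
Byte[1]=A0: continuation. acc=(acc<<6)|0x20=0x20, pending=2
Byte[2]=83: continuation. acc=(acc<<6)|0x03=0x803, pending=1
Byte[3]=8F: continuation. acc=(acc<<6)|0x0F=0x200CF, pending=0
Byte[4]=EB: 3-byte lead. pending=2, acc=0xB
Byte[5]=A8: continuation. acc=(acc<<6)|0x28=0x2E8, pending=1
Byte[6]=83: continuation. acc=(acc<<6)|0x03=0xBA03, pending=0
Byte[7]=E4: 3-byte lead. pending=2, acc=0x4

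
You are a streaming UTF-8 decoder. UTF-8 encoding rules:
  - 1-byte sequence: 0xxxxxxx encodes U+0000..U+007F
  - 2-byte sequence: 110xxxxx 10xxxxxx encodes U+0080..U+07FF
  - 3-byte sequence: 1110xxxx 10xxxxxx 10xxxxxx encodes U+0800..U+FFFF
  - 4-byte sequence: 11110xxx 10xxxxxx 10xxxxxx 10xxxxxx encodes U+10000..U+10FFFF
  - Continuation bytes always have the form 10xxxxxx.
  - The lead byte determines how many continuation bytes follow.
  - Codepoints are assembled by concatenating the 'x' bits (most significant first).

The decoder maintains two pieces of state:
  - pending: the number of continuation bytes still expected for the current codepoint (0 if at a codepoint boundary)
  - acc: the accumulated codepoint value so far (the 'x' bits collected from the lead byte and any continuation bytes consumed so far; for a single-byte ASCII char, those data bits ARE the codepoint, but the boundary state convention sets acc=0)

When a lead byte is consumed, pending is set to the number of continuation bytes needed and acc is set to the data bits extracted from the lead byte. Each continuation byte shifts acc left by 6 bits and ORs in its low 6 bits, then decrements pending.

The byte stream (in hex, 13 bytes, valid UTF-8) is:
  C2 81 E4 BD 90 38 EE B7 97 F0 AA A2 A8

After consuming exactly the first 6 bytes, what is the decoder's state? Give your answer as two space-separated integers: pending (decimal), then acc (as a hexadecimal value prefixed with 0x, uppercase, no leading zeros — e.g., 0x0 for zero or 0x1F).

Byte[0]=C2: 2-byte lead. pending=1, acc=0x2
Byte[1]=81: continuation. acc=(acc<<6)|0x01=0x81, pending=0
Byte[2]=E4: 3-byte lead. pending=2, acc=0x4
Byte[3]=BD: continuation. acc=(acc<<6)|0x3D=0x13D, pending=1
Byte[4]=90: continuation. acc=(acc<<6)|0x10=0x4F50, pending=0
Byte[5]=38: 1-byte. pending=0, acc=0x0

Answer: 0 0x0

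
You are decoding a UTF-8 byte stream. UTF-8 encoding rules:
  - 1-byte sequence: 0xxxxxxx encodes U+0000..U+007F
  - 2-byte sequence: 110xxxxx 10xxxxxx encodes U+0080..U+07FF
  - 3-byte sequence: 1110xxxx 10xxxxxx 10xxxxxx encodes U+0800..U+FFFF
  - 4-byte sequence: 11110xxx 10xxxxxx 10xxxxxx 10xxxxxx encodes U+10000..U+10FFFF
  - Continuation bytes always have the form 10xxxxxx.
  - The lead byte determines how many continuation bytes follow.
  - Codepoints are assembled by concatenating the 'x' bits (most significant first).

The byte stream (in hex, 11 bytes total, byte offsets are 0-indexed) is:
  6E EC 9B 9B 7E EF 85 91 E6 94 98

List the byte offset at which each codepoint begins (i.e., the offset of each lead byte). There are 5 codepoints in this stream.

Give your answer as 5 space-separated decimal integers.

Byte[0]=6E: 1-byte ASCII. cp=U+006E
Byte[1]=EC: 3-byte lead, need 2 cont bytes. acc=0xC
Byte[2]=9B: continuation. acc=(acc<<6)|0x1B=0x31B
Byte[3]=9B: continuation. acc=(acc<<6)|0x1B=0xC6DB
Completed: cp=U+C6DB (starts at byte 1)
Byte[4]=7E: 1-byte ASCII. cp=U+007E
Byte[5]=EF: 3-byte lead, need 2 cont bytes. acc=0xF
Byte[6]=85: continuation. acc=(acc<<6)|0x05=0x3C5
Byte[7]=91: continuation. acc=(acc<<6)|0x11=0xF151
Completed: cp=U+F151 (starts at byte 5)
Byte[8]=E6: 3-byte lead, need 2 cont bytes. acc=0x6
Byte[9]=94: continuation. acc=(acc<<6)|0x14=0x194
Byte[10]=98: continuation. acc=(acc<<6)|0x18=0x6518
Completed: cp=U+6518 (starts at byte 8)

Answer: 0 1 4 5 8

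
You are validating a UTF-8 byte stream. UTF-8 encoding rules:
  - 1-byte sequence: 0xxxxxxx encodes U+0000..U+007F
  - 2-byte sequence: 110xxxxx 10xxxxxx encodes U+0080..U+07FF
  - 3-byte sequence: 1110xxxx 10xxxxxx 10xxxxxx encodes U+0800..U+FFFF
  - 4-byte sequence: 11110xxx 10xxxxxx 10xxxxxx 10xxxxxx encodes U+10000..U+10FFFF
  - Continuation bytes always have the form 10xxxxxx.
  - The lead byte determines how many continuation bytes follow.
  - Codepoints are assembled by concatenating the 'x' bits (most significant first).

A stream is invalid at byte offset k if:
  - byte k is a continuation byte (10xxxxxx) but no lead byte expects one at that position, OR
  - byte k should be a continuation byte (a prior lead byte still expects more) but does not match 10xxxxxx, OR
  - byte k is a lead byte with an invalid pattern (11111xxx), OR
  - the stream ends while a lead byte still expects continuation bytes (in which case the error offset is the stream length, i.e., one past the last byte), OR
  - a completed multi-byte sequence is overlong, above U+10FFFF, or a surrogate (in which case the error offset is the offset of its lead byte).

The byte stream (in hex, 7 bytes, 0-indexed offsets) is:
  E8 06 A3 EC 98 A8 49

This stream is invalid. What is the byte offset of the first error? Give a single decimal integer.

Answer: 1

Derivation:
Byte[0]=E8: 3-byte lead, need 2 cont bytes. acc=0x8
Byte[1]=06: expected 10xxxxxx continuation. INVALID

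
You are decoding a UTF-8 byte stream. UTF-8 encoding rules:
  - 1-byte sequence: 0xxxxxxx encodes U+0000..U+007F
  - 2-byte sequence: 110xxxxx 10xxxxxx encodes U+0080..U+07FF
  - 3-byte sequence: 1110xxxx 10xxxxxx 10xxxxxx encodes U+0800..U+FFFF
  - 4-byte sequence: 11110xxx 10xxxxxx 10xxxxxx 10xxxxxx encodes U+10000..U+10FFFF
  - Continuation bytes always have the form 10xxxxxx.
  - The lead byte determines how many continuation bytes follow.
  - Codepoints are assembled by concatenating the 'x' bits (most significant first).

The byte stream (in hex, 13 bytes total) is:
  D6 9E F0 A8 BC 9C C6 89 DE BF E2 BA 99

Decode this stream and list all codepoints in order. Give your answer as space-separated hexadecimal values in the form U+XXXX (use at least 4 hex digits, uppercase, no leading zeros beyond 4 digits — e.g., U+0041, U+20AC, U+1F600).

Byte[0]=D6: 2-byte lead, need 1 cont bytes. acc=0x16
Byte[1]=9E: continuation. acc=(acc<<6)|0x1E=0x59E
Completed: cp=U+059E (starts at byte 0)
Byte[2]=F0: 4-byte lead, need 3 cont bytes. acc=0x0
Byte[3]=A8: continuation. acc=(acc<<6)|0x28=0x28
Byte[4]=BC: continuation. acc=(acc<<6)|0x3C=0xA3C
Byte[5]=9C: continuation. acc=(acc<<6)|0x1C=0x28F1C
Completed: cp=U+28F1C (starts at byte 2)
Byte[6]=C6: 2-byte lead, need 1 cont bytes. acc=0x6
Byte[7]=89: continuation. acc=(acc<<6)|0x09=0x189
Completed: cp=U+0189 (starts at byte 6)
Byte[8]=DE: 2-byte lead, need 1 cont bytes. acc=0x1E
Byte[9]=BF: continuation. acc=(acc<<6)|0x3F=0x7BF
Completed: cp=U+07BF (starts at byte 8)
Byte[10]=E2: 3-byte lead, need 2 cont bytes. acc=0x2
Byte[11]=BA: continuation. acc=(acc<<6)|0x3A=0xBA
Byte[12]=99: continuation. acc=(acc<<6)|0x19=0x2E99
Completed: cp=U+2E99 (starts at byte 10)

Answer: U+059E U+28F1C U+0189 U+07BF U+2E99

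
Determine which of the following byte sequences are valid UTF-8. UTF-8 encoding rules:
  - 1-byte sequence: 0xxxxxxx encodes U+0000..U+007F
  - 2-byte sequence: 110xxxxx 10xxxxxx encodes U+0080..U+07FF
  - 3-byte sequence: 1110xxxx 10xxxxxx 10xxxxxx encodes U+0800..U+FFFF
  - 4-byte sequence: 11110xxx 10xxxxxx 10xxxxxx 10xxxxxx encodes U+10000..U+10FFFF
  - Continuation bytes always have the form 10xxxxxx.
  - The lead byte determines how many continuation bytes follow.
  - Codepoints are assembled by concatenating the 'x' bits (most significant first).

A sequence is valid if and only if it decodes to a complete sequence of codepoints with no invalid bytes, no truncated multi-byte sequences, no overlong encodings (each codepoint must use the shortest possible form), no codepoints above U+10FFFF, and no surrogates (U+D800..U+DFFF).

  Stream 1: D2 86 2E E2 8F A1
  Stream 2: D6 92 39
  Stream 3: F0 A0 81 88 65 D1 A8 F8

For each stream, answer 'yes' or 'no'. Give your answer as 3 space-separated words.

Stream 1: decodes cleanly. VALID
Stream 2: decodes cleanly. VALID
Stream 3: error at byte offset 7. INVALID

Answer: yes yes no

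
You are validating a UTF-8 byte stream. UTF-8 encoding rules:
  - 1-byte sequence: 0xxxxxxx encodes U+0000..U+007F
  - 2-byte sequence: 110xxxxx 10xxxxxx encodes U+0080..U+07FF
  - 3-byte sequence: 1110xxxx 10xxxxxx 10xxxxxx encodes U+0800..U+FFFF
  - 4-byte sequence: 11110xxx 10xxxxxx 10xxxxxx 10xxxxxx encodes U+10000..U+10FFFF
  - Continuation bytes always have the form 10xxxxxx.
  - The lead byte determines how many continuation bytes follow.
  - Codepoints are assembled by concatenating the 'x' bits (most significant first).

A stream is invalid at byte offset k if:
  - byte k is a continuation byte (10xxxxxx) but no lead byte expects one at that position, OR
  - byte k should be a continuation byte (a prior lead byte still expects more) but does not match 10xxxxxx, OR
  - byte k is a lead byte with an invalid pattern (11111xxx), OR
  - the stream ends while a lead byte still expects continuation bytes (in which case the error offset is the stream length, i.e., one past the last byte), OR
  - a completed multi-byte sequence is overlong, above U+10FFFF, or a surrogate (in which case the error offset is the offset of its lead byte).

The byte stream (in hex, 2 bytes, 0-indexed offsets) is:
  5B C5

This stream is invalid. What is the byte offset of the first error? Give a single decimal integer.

Answer: 2

Derivation:
Byte[0]=5B: 1-byte ASCII. cp=U+005B
Byte[1]=C5: 2-byte lead, need 1 cont bytes. acc=0x5
Byte[2]: stream ended, expected continuation. INVALID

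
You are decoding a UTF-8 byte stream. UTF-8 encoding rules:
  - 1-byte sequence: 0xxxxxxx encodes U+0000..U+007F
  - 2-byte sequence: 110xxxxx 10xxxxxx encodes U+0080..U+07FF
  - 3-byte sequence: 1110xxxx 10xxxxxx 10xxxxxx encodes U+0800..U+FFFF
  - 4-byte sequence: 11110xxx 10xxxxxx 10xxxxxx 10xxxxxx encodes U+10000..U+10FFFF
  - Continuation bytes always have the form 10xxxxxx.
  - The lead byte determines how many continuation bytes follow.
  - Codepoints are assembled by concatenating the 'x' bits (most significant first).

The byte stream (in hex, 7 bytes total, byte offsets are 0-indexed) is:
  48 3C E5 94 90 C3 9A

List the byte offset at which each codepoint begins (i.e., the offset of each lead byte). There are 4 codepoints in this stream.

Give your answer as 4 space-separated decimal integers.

Byte[0]=48: 1-byte ASCII. cp=U+0048
Byte[1]=3C: 1-byte ASCII. cp=U+003C
Byte[2]=E5: 3-byte lead, need 2 cont bytes. acc=0x5
Byte[3]=94: continuation. acc=(acc<<6)|0x14=0x154
Byte[4]=90: continuation. acc=(acc<<6)|0x10=0x5510
Completed: cp=U+5510 (starts at byte 2)
Byte[5]=C3: 2-byte lead, need 1 cont bytes. acc=0x3
Byte[6]=9A: continuation. acc=(acc<<6)|0x1A=0xDA
Completed: cp=U+00DA (starts at byte 5)

Answer: 0 1 2 5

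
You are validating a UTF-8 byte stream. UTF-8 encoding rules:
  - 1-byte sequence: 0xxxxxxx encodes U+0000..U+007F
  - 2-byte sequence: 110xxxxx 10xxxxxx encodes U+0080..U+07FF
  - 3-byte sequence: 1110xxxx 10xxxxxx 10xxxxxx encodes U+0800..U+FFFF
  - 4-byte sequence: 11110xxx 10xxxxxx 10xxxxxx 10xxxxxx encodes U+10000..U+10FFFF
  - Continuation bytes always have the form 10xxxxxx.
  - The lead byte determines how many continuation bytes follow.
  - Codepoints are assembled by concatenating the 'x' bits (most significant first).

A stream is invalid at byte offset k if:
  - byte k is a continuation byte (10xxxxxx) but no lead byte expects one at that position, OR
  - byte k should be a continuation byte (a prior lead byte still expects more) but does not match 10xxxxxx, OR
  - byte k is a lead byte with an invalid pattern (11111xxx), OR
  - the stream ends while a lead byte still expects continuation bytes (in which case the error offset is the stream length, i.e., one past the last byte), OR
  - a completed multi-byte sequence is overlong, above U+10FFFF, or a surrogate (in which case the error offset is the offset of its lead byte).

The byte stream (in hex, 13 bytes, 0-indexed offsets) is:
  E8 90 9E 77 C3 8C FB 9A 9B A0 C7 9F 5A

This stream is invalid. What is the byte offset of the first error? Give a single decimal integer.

Answer: 6

Derivation:
Byte[0]=E8: 3-byte lead, need 2 cont bytes. acc=0x8
Byte[1]=90: continuation. acc=(acc<<6)|0x10=0x210
Byte[2]=9E: continuation. acc=(acc<<6)|0x1E=0x841E
Completed: cp=U+841E (starts at byte 0)
Byte[3]=77: 1-byte ASCII. cp=U+0077
Byte[4]=C3: 2-byte lead, need 1 cont bytes. acc=0x3
Byte[5]=8C: continuation. acc=(acc<<6)|0x0C=0xCC
Completed: cp=U+00CC (starts at byte 4)
Byte[6]=FB: INVALID lead byte (not 0xxx/110x/1110/11110)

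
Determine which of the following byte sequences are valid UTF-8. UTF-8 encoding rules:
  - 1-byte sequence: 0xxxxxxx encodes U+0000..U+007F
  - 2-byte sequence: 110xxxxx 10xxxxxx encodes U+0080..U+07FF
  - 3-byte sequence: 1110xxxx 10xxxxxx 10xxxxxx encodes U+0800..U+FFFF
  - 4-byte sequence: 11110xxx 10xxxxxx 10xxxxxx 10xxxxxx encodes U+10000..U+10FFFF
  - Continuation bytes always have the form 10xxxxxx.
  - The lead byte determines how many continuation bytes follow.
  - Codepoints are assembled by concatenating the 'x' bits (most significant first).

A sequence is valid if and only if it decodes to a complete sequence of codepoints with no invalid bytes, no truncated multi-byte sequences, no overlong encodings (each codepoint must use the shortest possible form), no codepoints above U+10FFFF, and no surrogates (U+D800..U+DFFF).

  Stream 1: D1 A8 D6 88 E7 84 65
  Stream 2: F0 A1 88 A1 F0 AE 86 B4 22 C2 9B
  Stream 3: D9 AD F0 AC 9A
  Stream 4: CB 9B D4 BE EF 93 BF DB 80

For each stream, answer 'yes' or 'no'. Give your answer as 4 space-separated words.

Answer: no yes no yes

Derivation:
Stream 1: error at byte offset 6. INVALID
Stream 2: decodes cleanly. VALID
Stream 3: error at byte offset 5. INVALID
Stream 4: decodes cleanly. VALID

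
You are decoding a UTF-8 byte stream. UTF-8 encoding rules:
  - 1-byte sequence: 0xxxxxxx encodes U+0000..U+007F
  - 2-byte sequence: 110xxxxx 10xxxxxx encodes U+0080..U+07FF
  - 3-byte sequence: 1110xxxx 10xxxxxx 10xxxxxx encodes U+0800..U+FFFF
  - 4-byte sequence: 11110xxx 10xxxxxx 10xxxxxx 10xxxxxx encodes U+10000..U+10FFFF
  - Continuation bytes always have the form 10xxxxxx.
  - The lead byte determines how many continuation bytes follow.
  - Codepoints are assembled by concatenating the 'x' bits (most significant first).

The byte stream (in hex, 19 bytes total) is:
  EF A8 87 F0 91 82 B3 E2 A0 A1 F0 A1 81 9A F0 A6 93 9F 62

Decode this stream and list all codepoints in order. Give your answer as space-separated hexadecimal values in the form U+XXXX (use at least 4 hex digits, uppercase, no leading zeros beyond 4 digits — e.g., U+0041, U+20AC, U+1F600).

Byte[0]=EF: 3-byte lead, need 2 cont bytes. acc=0xF
Byte[1]=A8: continuation. acc=(acc<<6)|0x28=0x3E8
Byte[2]=87: continuation. acc=(acc<<6)|0x07=0xFA07
Completed: cp=U+FA07 (starts at byte 0)
Byte[3]=F0: 4-byte lead, need 3 cont bytes. acc=0x0
Byte[4]=91: continuation. acc=(acc<<6)|0x11=0x11
Byte[5]=82: continuation. acc=(acc<<6)|0x02=0x442
Byte[6]=B3: continuation. acc=(acc<<6)|0x33=0x110B3
Completed: cp=U+110B3 (starts at byte 3)
Byte[7]=E2: 3-byte lead, need 2 cont bytes. acc=0x2
Byte[8]=A0: continuation. acc=(acc<<6)|0x20=0xA0
Byte[9]=A1: continuation. acc=(acc<<6)|0x21=0x2821
Completed: cp=U+2821 (starts at byte 7)
Byte[10]=F0: 4-byte lead, need 3 cont bytes. acc=0x0
Byte[11]=A1: continuation. acc=(acc<<6)|0x21=0x21
Byte[12]=81: continuation. acc=(acc<<6)|0x01=0x841
Byte[13]=9A: continuation. acc=(acc<<6)|0x1A=0x2105A
Completed: cp=U+2105A (starts at byte 10)
Byte[14]=F0: 4-byte lead, need 3 cont bytes. acc=0x0
Byte[15]=A6: continuation. acc=(acc<<6)|0x26=0x26
Byte[16]=93: continuation. acc=(acc<<6)|0x13=0x993
Byte[17]=9F: continuation. acc=(acc<<6)|0x1F=0x264DF
Completed: cp=U+264DF (starts at byte 14)
Byte[18]=62: 1-byte ASCII. cp=U+0062

Answer: U+FA07 U+110B3 U+2821 U+2105A U+264DF U+0062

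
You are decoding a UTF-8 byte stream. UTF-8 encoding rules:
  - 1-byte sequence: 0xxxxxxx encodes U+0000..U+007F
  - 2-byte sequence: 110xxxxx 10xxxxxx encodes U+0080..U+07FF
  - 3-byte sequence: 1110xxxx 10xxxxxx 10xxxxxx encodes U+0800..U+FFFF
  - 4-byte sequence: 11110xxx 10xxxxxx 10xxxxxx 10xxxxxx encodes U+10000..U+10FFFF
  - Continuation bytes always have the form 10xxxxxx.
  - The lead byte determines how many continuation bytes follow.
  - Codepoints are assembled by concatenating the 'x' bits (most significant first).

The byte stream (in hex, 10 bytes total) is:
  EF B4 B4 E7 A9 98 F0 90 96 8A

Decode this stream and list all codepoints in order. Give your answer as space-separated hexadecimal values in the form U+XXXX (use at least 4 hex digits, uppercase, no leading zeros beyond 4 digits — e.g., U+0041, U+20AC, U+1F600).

Byte[0]=EF: 3-byte lead, need 2 cont bytes. acc=0xF
Byte[1]=B4: continuation. acc=(acc<<6)|0x34=0x3F4
Byte[2]=B4: continuation. acc=(acc<<6)|0x34=0xFD34
Completed: cp=U+FD34 (starts at byte 0)
Byte[3]=E7: 3-byte lead, need 2 cont bytes. acc=0x7
Byte[4]=A9: continuation. acc=(acc<<6)|0x29=0x1E9
Byte[5]=98: continuation. acc=(acc<<6)|0x18=0x7A58
Completed: cp=U+7A58 (starts at byte 3)
Byte[6]=F0: 4-byte lead, need 3 cont bytes. acc=0x0
Byte[7]=90: continuation. acc=(acc<<6)|0x10=0x10
Byte[8]=96: continuation. acc=(acc<<6)|0x16=0x416
Byte[9]=8A: continuation. acc=(acc<<6)|0x0A=0x1058A
Completed: cp=U+1058A (starts at byte 6)

Answer: U+FD34 U+7A58 U+1058A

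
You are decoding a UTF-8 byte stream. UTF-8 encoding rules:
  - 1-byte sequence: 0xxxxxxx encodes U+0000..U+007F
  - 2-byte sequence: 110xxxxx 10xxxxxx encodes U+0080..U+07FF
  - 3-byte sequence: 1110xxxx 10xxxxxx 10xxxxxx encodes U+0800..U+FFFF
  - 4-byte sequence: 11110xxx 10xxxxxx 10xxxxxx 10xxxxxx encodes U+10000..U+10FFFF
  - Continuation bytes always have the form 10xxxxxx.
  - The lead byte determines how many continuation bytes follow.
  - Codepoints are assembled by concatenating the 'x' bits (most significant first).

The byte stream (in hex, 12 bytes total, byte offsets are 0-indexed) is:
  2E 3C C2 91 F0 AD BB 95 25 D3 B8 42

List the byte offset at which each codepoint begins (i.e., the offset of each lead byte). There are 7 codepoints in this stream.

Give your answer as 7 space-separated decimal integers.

Byte[0]=2E: 1-byte ASCII. cp=U+002E
Byte[1]=3C: 1-byte ASCII. cp=U+003C
Byte[2]=C2: 2-byte lead, need 1 cont bytes. acc=0x2
Byte[3]=91: continuation. acc=(acc<<6)|0x11=0x91
Completed: cp=U+0091 (starts at byte 2)
Byte[4]=F0: 4-byte lead, need 3 cont bytes. acc=0x0
Byte[5]=AD: continuation. acc=(acc<<6)|0x2D=0x2D
Byte[6]=BB: continuation. acc=(acc<<6)|0x3B=0xB7B
Byte[7]=95: continuation. acc=(acc<<6)|0x15=0x2DED5
Completed: cp=U+2DED5 (starts at byte 4)
Byte[8]=25: 1-byte ASCII. cp=U+0025
Byte[9]=D3: 2-byte lead, need 1 cont bytes. acc=0x13
Byte[10]=B8: continuation. acc=(acc<<6)|0x38=0x4F8
Completed: cp=U+04F8 (starts at byte 9)
Byte[11]=42: 1-byte ASCII. cp=U+0042

Answer: 0 1 2 4 8 9 11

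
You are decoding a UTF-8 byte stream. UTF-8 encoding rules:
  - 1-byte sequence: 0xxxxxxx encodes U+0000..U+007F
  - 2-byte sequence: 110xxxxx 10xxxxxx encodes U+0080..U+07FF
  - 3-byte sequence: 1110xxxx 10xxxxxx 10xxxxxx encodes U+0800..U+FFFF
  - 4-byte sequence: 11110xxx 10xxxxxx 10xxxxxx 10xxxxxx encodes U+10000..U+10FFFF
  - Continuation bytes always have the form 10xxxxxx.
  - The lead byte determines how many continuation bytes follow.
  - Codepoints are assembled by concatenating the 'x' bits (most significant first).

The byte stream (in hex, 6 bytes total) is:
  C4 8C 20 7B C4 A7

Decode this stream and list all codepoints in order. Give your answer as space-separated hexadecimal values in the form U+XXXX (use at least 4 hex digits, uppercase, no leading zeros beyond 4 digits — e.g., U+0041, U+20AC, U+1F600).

Byte[0]=C4: 2-byte lead, need 1 cont bytes. acc=0x4
Byte[1]=8C: continuation. acc=(acc<<6)|0x0C=0x10C
Completed: cp=U+010C (starts at byte 0)
Byte[2]=20: 1-byte ASCII. cp=U+0020
Byte[3]=7B: 1-byte ASCII. cp=U+007B
Byte[4]=C4: 2-byte lead, need 1 cont bytes. acc=0x4
Byte[5]=A7: continuation. acc=(acc<<6)|0x27=0x127
Completed: cp=U+0127 (starts at byte 4)

Answer: U+010C U+0020 U+007B U+0127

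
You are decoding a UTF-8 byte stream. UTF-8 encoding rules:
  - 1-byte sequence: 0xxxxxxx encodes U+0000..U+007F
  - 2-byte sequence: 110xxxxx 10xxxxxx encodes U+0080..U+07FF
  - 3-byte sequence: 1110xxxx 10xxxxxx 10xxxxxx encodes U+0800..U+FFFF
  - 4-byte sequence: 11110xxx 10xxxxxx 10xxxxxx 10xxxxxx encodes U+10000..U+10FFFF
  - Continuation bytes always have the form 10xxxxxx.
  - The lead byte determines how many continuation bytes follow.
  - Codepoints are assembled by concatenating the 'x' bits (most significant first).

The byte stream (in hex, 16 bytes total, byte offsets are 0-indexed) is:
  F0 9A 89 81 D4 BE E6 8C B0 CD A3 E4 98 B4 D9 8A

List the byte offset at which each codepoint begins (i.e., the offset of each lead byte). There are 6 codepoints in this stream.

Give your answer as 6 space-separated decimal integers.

Byte[0]=F0: 4-byte lead, need 3 cont bytes. acc=0x0
Byte[1]=9A: continuation. acc=(acc<<6)|0x1A=0x1A
Byte[2]=89: continuation. acc=(acc<<6)|0x09=0x689
Byte[3]=81: continuation. acc=(acc<<6)|0x01=0x1A241
Completed: cp=U+1A241 (starts at byte 0)
Byte[4]=D4: 2-byte lead, need 1 cont bytes. acc=0x14
Byte[5]=BE: continuation. acc=(acc<<6)|0x3E=0x53E
Completed: cp=U+053E (starts at byte 4)
Byte[6]=E6: 3-byte lead, need 2 cont bytes. acc=0x6
Byte[7]=8C: continuation. acc=(acc<<6)|0x0C=0x18C
Byte[8]=B0: continuation. acc=(acc<<6)|0x30=0x6330
Completed: cp=U+6330 (starts at byte 6)
Byte[9]=CD: 2-byte lead, need 1 cont bytes. acc=0xD
Byte[10]=A3: continuation. acc=(acc<<6)|0x23=0x363
Completed: cp=U+0363 (starts at byte 9)
Byte[11]=E4: 3-byte lead, need 2 cont bytes. acc=0x4
Byte[12]=98: continuation. acc=(acc<<6)|0x18=0x118
Byte[13]=B4: continuation. acc=(acc<<6)|0x34=0x4634
Completed: cp=U+4634 (starts at byte 11)
Byte[14]=D9: 2-byte lead, need 1 cont bytes. acc=0x19
Byte[15]=8A: continuation. acc=(acc<<6)|0x0A=0x64A
Completed: cp=U+064A (starts at byte 14)

Answer: 0 4 6 9 11 14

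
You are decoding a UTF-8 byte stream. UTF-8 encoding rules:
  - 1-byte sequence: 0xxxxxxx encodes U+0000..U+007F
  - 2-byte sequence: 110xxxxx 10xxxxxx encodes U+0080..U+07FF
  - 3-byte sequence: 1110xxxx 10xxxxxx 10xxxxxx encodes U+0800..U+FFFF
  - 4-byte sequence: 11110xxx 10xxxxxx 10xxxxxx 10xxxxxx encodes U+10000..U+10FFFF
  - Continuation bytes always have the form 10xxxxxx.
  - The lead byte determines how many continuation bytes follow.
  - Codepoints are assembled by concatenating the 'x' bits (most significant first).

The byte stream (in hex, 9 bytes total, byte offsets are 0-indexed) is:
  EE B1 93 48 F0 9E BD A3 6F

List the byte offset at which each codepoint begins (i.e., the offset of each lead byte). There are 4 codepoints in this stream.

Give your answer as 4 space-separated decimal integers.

Answer: 0 3 4 8

Derivation:
Byte[0]=EE: 3-byte lead, need 2 cont bytes. acc=0xE
Byte[1]=B1: continuation. acc=(acc<<6)|0x31=0x3B1
Byte[2]=93: continuation. acc=(acc<<6)|0x13=0xEC53
Completed: cp=U+EC53 (starts at byte 0)
Byte[3]=48: 1-byte ASCII. cp=U+0048
Byte[4]=F0: 4-byte lead, need 3 cont bytes. acc=0x0
Byte[5]=9E: continuation. acc=(acc<<6)|0x1E=0x1E
Byte[6]=BD: continuation. acc=(acc<<6)|0x3D=0x7BD
Byte[7]=A3: continuation. acc=(acc<<6)|0x23=0x1EF63
Completed: cp=U+1EF63 (starts at byte 4)
Byte[8]=6F: 1-byte ASCII. cp=U+006F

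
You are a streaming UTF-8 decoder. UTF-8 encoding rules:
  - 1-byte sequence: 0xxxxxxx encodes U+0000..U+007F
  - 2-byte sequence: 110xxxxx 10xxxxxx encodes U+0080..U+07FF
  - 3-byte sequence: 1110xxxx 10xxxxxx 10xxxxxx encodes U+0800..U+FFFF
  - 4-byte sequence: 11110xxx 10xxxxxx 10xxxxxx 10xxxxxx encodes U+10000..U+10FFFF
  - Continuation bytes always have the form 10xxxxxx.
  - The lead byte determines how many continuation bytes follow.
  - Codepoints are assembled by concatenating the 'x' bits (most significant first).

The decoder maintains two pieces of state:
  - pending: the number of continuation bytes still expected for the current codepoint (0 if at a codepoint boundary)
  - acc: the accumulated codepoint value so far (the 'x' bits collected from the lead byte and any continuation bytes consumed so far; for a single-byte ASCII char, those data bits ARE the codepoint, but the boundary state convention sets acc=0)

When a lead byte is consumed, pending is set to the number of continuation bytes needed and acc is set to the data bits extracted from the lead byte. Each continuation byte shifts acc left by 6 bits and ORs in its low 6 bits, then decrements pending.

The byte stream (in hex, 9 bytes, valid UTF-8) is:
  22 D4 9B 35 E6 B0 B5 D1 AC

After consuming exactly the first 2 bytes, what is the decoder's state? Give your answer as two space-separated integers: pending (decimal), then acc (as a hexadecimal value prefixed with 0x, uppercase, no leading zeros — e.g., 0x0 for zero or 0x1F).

Byte[0]=22: 1-byte. pending=0, acc=0x0
Byte[1]=D4: 2-byte lead. pending=1, acc=0x14

Answer: 1 0x14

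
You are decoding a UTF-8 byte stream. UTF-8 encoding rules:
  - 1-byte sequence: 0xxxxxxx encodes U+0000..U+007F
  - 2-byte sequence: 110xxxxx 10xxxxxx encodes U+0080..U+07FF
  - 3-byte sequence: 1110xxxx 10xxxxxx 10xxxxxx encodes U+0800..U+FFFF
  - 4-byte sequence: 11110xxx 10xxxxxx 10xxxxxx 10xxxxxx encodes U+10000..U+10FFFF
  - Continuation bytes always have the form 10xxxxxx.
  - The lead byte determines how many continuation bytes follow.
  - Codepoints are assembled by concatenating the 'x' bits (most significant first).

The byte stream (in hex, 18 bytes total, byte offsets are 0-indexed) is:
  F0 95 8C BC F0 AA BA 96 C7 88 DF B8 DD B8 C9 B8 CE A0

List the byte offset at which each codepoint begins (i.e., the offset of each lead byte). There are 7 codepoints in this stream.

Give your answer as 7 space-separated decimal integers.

Byte[0]=F0: 4-byte lead, need 3 cont bytes. acc=0x0
Byte[1]=95: continuation. acc=(acc<<6)|0x15=0x15
Byte[2]=8C: continuation. acc=(acc<<6)|0x0C=0x54C
Byte[3]=BC: continuation. acc=(acc<<6)|0x3C=0x1533C
Completed: cp=U+1533C (starts at byte 0)
Byte[4]=F0: 4-byte lead, need 3 cont bytes. acc=0x0
Byte[5]=AA: continuation. acc=(acc<<6)|0x2A=0x2A
Byte[6]=BA: continuation. acc=(acc<<6)|0x3A=0xABA
Byte[7]=96: continuation. acc=(acc<<6)|0x16=0x2AE96
Completed: cp=U+2AE96 (starts at byte 4)
Byte[8]=C7: 2-byte lead, need 1 cont bytes. acc=0x7
Byte[9]=88: continuation. acc=(acc<<6)|0x08=0x1C8
Completed: cp=U+01C8 (starts at byte 8)
Byte[10]=DF: 2-byte lead, need 1 cont bytes. acc=0x1F
Byte[11]=B8: continuation. acc=(acc<<6)|0x38=0x7F8
Completed: cp=U+07F8 (starts at byte 10)
Byte[12]=DD: 2-byte lead, need 1 cont bytes. acc=0x1D
Byte[13]=B8: continuation. acc=(acc<<6)|0x38=0x778
Completed: cp=U+0778 (starts at byte 12)
Byte[14]=C9: 2-byte lead, need 1 cont bytes. acc=0x9
Byte[15]=B8: continuation. acc=(acc<<6)|0x38=0x278
Completed: cp=U+0278 (starts at byte 14)
Byte[16]=CE: 2-byte lead, need 1 cont bytes. acc=0xE
Byte[17]=A0: continuation. acc=(acc<<6)|0x20=0x3A0
Completed: cp=U+03A0 (starts at byte 16)

Answer: 0 4 8 10 12 14 16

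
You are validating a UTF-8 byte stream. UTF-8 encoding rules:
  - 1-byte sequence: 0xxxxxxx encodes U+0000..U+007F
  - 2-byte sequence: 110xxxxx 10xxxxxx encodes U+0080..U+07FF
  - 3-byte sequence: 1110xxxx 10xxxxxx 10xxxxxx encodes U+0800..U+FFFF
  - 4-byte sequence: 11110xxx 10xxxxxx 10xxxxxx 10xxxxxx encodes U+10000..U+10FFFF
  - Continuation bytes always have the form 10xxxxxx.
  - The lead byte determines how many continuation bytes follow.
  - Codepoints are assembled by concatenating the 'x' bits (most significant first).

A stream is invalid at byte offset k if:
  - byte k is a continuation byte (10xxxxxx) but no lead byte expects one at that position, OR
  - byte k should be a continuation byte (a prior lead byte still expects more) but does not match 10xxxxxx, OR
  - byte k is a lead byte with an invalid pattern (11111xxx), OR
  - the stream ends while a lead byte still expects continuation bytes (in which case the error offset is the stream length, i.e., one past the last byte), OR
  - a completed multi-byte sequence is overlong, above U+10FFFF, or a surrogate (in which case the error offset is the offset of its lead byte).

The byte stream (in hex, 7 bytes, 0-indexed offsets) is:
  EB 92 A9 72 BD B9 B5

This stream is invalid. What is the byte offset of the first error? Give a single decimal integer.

Answer: 4

Derivation:
Byte[0]=EB: 3-byte lead, need 2 cont bytes. acc=0xB
Byte[1]=92: continuation. acc=(acc<<6)|0x12=0x2D2
Byte[2]=A9: continuation. acc=(acc<<6)|0x29=0xB4A9
Completed: cp=U+B4A9 (starts at byte 0)
Byte[3]=72: 1-byte ASCII. cp=U+0072
Byte[4]=BD: INVALID lead byte (not 0xxx/110x/1110/11110)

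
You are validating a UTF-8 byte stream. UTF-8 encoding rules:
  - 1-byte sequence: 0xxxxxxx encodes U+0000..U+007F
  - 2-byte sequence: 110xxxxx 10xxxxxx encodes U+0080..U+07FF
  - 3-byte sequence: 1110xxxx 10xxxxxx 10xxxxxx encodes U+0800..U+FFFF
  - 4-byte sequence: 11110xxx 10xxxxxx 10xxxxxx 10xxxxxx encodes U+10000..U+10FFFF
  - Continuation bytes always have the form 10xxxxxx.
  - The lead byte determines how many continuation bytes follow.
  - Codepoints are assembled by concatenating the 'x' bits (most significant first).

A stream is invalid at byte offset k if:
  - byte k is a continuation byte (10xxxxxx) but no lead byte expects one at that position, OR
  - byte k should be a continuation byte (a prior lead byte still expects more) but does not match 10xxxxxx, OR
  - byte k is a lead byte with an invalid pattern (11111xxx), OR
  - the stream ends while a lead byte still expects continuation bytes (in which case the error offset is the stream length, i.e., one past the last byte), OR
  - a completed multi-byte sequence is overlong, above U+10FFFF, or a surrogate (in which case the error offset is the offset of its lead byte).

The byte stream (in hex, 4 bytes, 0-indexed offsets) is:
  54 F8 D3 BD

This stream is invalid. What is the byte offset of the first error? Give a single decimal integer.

Answer: 1

Derivation:
Byte[0]=54: 1-byte ASCII. cp=U+0054
Byte[1]=F8: INVALID lead byte (not 0xxx/110x/1110/11110)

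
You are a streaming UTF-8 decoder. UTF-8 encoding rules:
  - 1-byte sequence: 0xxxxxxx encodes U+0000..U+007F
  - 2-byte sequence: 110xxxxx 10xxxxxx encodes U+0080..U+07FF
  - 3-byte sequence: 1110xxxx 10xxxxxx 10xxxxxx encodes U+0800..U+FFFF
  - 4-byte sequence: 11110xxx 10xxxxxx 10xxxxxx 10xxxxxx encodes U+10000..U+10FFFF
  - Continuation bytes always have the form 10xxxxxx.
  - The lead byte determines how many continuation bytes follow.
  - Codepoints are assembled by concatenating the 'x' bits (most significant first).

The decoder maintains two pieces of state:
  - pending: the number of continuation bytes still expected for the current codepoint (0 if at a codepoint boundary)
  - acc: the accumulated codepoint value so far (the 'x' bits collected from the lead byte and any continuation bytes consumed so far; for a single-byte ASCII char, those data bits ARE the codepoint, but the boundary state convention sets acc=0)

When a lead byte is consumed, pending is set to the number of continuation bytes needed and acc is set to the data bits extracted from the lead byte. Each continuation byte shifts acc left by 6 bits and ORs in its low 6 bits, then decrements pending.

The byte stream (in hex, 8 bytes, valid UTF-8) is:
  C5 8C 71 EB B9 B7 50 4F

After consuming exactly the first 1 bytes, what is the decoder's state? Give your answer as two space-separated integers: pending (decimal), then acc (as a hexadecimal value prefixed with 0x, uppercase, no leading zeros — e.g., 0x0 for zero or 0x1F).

Byte[0]=C5: 2-byte lead. pending=1, acc=0x5

Answer: 1 0x5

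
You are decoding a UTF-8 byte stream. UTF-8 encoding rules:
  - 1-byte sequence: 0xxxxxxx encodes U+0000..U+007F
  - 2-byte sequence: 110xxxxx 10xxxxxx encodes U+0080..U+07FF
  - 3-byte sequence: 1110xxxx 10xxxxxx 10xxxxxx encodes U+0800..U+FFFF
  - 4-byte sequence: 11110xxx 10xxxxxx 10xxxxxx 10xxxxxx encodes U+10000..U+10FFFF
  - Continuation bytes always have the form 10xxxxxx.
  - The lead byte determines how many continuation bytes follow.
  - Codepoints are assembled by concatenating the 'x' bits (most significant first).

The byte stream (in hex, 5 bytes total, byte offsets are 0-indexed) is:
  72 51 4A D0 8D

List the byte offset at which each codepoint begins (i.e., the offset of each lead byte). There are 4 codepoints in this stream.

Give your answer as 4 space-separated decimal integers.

Answer: 0 1 2 3

Derivation:
Byte[0]=72: 1-byte ASCII. cp=U+0072
Byte[1]=51: 1-byte ASCII. cp=U+0051
Byte[2]=4A: 1-byte ASCII. cp=U+004A
Byte[3]=D0: 2-byte lead, need 1 cont bytes. acc=0x10
Byte[4]=8D: continuation. acc=(acc<<6)|0x0D=0x40D
Completed: cp=U+040D (starts at byte 3)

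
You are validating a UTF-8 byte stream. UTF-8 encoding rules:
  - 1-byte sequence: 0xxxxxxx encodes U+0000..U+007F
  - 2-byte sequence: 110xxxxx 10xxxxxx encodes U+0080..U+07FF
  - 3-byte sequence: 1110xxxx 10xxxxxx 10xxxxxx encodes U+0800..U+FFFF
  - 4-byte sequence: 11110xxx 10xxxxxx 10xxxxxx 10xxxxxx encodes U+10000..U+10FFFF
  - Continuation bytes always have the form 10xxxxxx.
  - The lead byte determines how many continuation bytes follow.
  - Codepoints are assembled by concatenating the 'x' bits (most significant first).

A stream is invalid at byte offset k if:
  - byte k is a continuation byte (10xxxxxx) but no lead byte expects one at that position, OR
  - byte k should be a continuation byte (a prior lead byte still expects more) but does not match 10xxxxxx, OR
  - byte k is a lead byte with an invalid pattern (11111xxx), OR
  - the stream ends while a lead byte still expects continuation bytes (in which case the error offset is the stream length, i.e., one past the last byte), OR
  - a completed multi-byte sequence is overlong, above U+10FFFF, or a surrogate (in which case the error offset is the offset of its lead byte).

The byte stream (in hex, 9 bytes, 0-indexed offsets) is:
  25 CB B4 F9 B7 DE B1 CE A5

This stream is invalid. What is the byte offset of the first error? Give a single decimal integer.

Answer: 3

Derivation:
Byte[0]=25: 1-byte ASCII. cp=U+0025
Byte[1]=CB: 2-byte lead, need 1 cont bytes. acc=0xB
Byte[2]=B4: continuation. acc=(acc<<6)|0x34=0x2F4
Completed: cp=U+02F4 (starts at byte 1)
Byte[3]=F9: INVALID lead byte (not 0xxx/110x/1110/11110)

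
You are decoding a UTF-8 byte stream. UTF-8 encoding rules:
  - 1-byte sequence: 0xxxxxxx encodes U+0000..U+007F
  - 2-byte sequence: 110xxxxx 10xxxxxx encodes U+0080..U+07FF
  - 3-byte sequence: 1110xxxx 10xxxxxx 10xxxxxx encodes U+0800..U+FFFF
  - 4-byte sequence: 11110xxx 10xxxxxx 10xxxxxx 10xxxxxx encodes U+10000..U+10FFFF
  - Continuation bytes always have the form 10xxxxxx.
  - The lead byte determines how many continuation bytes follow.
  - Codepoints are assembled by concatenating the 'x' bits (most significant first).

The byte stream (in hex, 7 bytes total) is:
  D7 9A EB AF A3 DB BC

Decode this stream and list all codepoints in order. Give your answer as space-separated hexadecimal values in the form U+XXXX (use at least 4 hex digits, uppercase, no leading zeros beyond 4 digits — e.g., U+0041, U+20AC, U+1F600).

Answer: U+05DA U+BBE3 U+06FC

Derivation:
Byte[0]=D7: 2-byte lead, need 1 cont bytes. acc=0x17
Byte[1]=9A: continuation. acc=(acc<<6)|0x1A=0x5DA
Completed: cp=U+05DA (starts at byte 0)
Byte[2]=EB: 3-byte lead, need 2 cont bytes. acc=0xB
Byte[3]=AF: continuation. acc=(acc<<6)|0x2F=0x2EF
Byte[4]=A3: continuation. acc=(acc<<6)|0x23=0xBBE3
Completed: cp=U+BBE3 (starts at byte 2)
Byte[5]=DB: 2-byte lead, need 1 cont bytes. acc=0x1B
Byte[6]=BC: continuation. acc=(acc<<6)|0x3C=0x6FC
Completed: cp=U+06FC (starts at byte 5)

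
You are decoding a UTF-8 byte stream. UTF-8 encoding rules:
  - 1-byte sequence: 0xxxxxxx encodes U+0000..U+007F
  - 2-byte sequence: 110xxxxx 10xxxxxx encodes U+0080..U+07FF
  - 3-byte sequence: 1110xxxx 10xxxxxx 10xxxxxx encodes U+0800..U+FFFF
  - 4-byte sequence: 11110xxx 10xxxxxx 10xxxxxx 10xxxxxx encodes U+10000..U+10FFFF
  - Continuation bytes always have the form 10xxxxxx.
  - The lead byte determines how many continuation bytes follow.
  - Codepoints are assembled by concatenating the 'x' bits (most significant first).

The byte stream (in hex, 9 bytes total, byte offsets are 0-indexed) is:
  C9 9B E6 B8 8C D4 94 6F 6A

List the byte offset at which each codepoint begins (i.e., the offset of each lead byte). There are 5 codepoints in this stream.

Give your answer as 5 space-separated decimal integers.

Byte[0]=C9: 2-byte lead, need 1 cont bytes. acc=0x9
Byte[1]=9B: continuation. acc=(acc<<6)|0x1B=0x25B
Completed: cp=U+025B (starts at byte 0)
Byte[2]=E6: 3-byte lead, need 2 cont bytes. acc=0x6
Byte[3]=B8: continuation. acc=(acc<<6)|0x38=0x1B8
Byte[4]=8C: continuation. acc=(acc<<6)|0x0C=0x6E0C
Completed: cp=U+6E0C (starts at byte 2)
Byte[5]=D4: 2-byte lead, need 1 cont bytes. acc=0x14
Byte[6]=94: continuation. acc=(acc<<6)|0x14=0x514
Completed: cp=U+0514 (starts at byte 5)
Byte[7]=6F: 1-byte ASCII. cp=U+006F
Byte[8]=6A: 1-byte ASCII. cp=U+006A

Answer: 0 2 5 7 8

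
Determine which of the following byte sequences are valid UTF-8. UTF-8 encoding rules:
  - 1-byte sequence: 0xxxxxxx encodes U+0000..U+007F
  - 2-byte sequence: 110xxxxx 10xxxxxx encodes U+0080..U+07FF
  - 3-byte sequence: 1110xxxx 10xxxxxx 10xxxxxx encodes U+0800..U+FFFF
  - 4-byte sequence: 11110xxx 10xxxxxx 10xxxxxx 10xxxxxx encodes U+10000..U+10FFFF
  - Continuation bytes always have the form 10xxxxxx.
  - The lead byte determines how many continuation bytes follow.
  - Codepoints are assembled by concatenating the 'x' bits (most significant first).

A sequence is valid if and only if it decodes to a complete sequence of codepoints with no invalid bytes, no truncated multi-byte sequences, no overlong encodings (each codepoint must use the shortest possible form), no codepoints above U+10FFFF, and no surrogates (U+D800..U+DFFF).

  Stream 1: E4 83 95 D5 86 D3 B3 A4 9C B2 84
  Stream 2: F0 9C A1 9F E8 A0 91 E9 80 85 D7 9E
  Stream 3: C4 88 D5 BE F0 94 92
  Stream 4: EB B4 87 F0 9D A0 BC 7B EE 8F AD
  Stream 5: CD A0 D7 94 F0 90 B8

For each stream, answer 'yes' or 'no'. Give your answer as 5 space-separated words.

Answer: no yes no yes no

Derivation:
Stream 1: error at byte offset 7. INVALID
Stream 2: decodes cleanly. VALID
Stream 3: error at byte offset 7. INVALID
Stream 4: decodes cleanly. VALID
Stream 5: error at byte offset 7. INVALID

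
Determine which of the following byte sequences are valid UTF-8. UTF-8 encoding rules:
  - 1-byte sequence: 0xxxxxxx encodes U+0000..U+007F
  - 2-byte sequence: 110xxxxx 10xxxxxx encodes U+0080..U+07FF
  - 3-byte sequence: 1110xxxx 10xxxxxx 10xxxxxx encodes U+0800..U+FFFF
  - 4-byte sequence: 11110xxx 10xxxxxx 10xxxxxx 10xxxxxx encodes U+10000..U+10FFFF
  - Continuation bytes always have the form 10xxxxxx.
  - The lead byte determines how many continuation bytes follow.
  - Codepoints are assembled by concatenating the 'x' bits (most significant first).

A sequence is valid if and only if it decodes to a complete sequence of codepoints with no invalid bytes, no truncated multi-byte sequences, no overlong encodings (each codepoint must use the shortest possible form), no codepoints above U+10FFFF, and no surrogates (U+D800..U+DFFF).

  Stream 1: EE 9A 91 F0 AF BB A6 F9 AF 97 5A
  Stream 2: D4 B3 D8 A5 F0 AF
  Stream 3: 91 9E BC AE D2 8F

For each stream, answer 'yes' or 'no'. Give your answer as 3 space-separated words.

Answer: no no no

Derivation:
Stream 1: error at byte offset 7. INVALID
Stream 2: error at byte offset 6. INVALID
Stream 3: error at byte offset 0. INVALID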